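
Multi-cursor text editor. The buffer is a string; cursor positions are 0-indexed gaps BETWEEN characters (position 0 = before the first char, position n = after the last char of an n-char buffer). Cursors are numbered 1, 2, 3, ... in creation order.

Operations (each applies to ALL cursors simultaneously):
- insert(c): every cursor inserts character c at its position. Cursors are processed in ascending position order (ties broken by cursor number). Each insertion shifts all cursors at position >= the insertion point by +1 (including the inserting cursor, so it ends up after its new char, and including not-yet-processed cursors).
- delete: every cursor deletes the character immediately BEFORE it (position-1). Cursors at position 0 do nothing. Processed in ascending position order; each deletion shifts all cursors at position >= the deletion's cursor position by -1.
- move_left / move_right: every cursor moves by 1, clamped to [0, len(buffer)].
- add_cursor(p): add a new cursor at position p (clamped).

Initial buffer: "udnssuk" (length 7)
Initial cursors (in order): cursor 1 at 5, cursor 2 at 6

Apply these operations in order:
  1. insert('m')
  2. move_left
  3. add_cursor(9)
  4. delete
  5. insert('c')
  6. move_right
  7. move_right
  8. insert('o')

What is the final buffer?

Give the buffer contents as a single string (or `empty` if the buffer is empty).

After op 1 (insert('m')): buffer="udnssmumk" (len 9), cursors c1@6 c2@8, authorship .....1.2.
After op 2 (move_left): buffer="udnssmumk" (len 9), cursors c1@5 c2@7, authorship .....1.2.
After op 3 (add_cursor(9)): buffer="udnssmumk" (len 9), cursors c1@5 c2@7 c3@9, authorship .....1.2.
After op 4 (delete): buffer="udnsmm" (len 6), cursors c1@4 c2@5 c3@6, authorship ....12
After op 5 (insert('c')): buffer="udnscmcmc" (len 9), cursors c1@5 c2@7 c3@9, authorship ....11223
After op 6 (move_right): buffer="udnscmcmc" (len 9), cursors c1@6 c2@8 c3@9, authorship ....11223
After op 7 (move_right): buffer="udnscmcmc" (len 9), cursors c1@7 c2@9 c3@9, authorship ....11223
After op 8 (insert('o')): buffer="udnscmcomcoo" (len 12), cursors c1@8 c2@12 c3@12, authorship ....11212323

Answer: udnscmcomcoo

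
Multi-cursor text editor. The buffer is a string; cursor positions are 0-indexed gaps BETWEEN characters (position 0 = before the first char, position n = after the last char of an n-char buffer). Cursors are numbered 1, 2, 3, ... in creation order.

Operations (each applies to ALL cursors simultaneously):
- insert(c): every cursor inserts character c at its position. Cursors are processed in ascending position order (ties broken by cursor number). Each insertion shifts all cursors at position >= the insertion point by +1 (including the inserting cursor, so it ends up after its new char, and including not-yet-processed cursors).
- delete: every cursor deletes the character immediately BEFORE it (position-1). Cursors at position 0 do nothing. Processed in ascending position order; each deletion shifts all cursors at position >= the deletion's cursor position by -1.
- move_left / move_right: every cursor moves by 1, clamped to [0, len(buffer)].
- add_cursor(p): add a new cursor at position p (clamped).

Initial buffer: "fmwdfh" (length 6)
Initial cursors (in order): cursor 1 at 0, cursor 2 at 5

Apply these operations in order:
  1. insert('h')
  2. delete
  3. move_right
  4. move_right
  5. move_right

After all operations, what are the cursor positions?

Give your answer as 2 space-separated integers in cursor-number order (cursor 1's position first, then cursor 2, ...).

After op 1 (insert('h')): buffer="hfmwdfhh" (len 8), cursors c1@1 c2@7, authorship 1.....2.
After op 2 (delete): buffer="fmwdfh" (len 6), cursors c1@0 c2@5, authorship ......
After op 3 (move_right): buffer="fmwdfh" (len 6), cursors c1@1 c2@6, authorship ......
After op 4 (move_right): buffer="fmwdfh" (len 6), cursors c1@2 c2@6, authorship ......
After op 5 (move_right): buffer="fmwdfh" (len 6), cursors c1@3 c2@6, authorship ......

Answer: 3 6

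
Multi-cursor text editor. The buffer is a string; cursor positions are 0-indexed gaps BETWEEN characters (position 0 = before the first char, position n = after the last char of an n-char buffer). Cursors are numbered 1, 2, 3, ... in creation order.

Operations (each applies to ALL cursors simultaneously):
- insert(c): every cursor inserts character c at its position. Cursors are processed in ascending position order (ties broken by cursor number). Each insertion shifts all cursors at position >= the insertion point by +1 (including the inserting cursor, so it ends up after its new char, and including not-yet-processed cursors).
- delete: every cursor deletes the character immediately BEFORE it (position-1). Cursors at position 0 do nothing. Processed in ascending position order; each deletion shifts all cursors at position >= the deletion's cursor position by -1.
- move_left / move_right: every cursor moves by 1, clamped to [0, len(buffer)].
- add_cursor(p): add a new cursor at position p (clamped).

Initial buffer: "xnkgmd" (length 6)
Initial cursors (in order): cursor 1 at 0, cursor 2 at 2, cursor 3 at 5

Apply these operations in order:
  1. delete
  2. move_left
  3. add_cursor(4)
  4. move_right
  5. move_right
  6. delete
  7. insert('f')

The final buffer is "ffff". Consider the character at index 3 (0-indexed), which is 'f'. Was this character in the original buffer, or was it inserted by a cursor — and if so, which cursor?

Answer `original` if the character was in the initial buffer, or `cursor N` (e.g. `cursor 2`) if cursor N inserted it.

After op 1 (delete): buffer="xkgd" (len 4), cursors c1@0 c2@1 c3@3, authorship ....
After op 2 (move_left): buffer="xkgd" (len 4), cursors c1@0 c2@0 c3@2, authorship ....
After op 3 (add_cursor(4)): buffer="xkgd" (len 4), cursors c1@0 c2@0 c3@2 c4@4, authorship ....
After op 4 (move_right): buffer="xkgd" (len 4), cursors c1@1 c2@1 c3@3 c4@4, authorship ....
After op 5 (move_right): buffer="xkgd" (len 4), cursors c1@2 c2@2 c3@4 c4@4, authorship ....
After op 6 (delete): buffer="" (len 0), cursors c1@0 c2@0 c3@0 c4@0, authorship 
After op 7 (insert('f')): buffer="ffff" (len 4), cursors c1@4 c2@4 c3@4 c4@4, authorship 1234
Authorship (.=original, N=cursor N): 1 2 3 4
Index 3: author = 4

Answer: cursor 4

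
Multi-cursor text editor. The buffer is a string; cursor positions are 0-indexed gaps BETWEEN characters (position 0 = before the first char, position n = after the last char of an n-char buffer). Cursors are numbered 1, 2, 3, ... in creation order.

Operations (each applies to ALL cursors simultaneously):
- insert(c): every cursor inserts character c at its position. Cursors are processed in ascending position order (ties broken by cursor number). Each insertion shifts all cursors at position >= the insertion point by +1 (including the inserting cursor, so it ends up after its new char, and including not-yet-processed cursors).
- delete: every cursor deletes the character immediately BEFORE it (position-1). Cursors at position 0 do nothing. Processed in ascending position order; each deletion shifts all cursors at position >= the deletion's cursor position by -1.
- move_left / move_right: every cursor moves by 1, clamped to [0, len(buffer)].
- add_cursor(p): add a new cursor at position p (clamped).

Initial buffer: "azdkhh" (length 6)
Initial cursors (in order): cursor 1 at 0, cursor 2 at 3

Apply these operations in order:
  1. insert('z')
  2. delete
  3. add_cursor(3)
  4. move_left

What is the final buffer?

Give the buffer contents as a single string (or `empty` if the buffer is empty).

After op 1 (insert('z')): buffer="zazdzkhh" (len 8), cursors c1@1 c2@5, authorship 1...2...
After op 2 (delete): buffer="azdkhh" (len 6), cursors c1@0 c2@3, authorship ......
After op 3 (add_cursor(3)): buffer="azdkhh" (len 6), cursors c1@0 c2@3 c3@3, authorship ......
After op 4 (move_left): buffer="azdkhh" (len 6), cursors c1@0 c2@2 c3@2, authorship ......

Answer: azdkhh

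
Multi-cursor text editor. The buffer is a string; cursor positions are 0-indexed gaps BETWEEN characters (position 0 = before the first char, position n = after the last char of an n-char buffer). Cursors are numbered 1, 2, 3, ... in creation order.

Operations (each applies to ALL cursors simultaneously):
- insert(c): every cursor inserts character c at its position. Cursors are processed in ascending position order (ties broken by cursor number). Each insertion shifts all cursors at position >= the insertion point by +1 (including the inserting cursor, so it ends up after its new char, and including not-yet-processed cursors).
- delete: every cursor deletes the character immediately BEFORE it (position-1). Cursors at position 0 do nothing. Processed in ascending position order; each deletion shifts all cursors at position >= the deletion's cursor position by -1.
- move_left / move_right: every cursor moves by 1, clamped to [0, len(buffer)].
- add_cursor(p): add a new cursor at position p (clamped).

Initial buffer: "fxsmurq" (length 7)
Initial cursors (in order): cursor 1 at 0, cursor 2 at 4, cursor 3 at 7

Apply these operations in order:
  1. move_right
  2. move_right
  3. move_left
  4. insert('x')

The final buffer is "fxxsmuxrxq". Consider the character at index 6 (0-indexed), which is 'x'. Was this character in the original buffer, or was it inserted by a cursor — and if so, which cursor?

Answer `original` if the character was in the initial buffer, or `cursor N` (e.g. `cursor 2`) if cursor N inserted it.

Answer: cursor 2

Derivation:
After op 1 (move_right): buffer="fxsmurq" (len 7), cursors c1@1 c2@5 c3@7, authorship .......
After op 2 (move_right): buffer="fxsmurq" (len 7), cursors c1@2 c2@6 c3@7, authorship .......
After op 3 (move_left): buffer="fxsmurq" (len 7), cursors c1@1 c2@5 c3@6, authorship .......
After op 4 (insert('x')): buffer="fxxsmuxrxq" (len 10), cursors c1@2 c2@7 c3@9, authorship .1....2.3.
Authorship (.=original, N=cursor N): . 1 . . . . 2 . 3 .
Index 6: author = 2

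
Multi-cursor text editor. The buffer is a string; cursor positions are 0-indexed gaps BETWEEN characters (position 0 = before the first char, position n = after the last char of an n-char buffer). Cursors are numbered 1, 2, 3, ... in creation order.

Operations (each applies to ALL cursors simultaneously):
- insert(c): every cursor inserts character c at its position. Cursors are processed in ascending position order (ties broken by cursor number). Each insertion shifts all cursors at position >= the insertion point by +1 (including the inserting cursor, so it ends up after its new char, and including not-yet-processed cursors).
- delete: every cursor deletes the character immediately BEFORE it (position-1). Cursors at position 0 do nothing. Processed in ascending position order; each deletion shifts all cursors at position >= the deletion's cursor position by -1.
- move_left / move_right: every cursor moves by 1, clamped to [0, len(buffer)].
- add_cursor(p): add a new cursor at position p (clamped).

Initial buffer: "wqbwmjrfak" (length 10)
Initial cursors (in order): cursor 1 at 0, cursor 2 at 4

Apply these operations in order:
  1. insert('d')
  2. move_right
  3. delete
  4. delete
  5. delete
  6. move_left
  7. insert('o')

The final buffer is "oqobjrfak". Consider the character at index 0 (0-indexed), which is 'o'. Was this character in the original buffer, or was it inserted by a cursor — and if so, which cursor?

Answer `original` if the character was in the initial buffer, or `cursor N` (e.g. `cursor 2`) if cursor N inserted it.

After op 1 (insert('d')): buffer="dwqbwdmjrfak" (len 12), cursors c1@1 c2@6, authorship 1....2......
After op 2 (move_right): buffer="dwqbwdmjrfak" (len 12), cursors c1@2 c2@7, authorship 1....2......
After op 3 (delete): buffer="dqbwdjrfak" (len 10), cursors c1@1 c2@5, authorship 1...2.....
After op 4 (delete): buffer="qbwjrfak" (len 8), cursors c1@0 c2@3, authorship ........
After op 5 (delete): buffer="qbjrfak" (len 7), cursors c1@0 c2@2, authorship .......
After op 6 (move_left): buffer="qbjrfak" (len 7), cursors c1@0 c2@1, authorship .......
After op 7 (insert('o')): buffer="oqobjrfak" (len 9), cursors c1@1 c2@3, authorship 1.2......
Authorship (.=original, N=cursor N): 1 . 2 . . . . . .
Index 0: author = 1

Answer: cursor 1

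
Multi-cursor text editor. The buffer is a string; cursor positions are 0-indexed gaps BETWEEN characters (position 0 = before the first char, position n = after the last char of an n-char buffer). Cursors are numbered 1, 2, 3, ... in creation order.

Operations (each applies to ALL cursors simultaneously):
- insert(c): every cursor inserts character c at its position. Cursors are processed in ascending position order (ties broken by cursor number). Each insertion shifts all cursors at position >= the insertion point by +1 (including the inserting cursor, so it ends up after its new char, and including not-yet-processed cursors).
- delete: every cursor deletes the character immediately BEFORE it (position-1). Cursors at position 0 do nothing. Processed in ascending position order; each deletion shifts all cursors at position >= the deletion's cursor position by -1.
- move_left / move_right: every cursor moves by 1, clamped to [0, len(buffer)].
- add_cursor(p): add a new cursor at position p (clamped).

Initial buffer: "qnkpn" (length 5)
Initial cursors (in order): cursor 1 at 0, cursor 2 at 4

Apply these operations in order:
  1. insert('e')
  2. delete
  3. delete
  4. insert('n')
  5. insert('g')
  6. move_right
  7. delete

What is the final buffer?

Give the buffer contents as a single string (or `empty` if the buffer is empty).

Answer: ngnkng

Derivation:
After op 1 (insert('e')): buffer="eqnkpen" (len 7), cursors c1@1 c2@6, authorship 1....2.
After op 2 (delete): buffer="qnkpn" (len 5), cursors c1@0 c2@4, authorship .....
After op 3 (delete): buffer="qnkn" (len 4), cursors c1@0 c2@3, authorship ....
After op 4 (insert('n')): buffer="nqnknn" (len 6), cursors c1@1 c2@5, authorship 1...2.
After op 5 (insert('g')): buffer="ngqnkngn" (len 8), cursors c1@2 c2@7, authorship 11...22.
After op 6 (move_right): buffer="ngqnkngn" (len 8), cursors c1@3 c2@8, authorship 11...22.
After op 7 (delete): buffer="ngnkng" (len 6), cursors c1@2 c2@6, authorship 11..22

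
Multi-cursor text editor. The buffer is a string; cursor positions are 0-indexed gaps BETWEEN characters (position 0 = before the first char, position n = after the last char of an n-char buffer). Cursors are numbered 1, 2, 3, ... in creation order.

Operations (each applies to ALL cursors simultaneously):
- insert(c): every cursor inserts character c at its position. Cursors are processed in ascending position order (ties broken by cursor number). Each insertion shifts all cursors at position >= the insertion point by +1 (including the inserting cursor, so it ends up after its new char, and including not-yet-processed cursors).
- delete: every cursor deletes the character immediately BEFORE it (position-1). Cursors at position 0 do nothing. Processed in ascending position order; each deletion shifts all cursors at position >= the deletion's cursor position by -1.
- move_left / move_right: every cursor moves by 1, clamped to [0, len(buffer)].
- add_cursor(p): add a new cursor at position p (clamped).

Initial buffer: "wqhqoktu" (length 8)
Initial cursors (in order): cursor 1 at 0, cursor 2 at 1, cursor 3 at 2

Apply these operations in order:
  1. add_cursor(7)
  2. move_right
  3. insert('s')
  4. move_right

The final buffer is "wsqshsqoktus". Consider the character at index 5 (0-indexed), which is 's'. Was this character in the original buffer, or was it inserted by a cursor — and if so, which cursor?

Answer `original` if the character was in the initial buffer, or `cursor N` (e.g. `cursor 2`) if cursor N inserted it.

Answer: cursor 3

Derivation:
After op 1 (add_cursor(7)): buffer="wqhqoktu" (len 8), cursors c1@0 c2@1 c3@2 c4@7, authorship ........
After op 2 (move_right): buffer="wqhqoktu" (len 8), cursors c1@1 c2@2 c3@3 c4@8, authorship ........
After op 3 (insert('s')): buffer="wsqshsqoktus" (len 12), cursors c1@2 c2@4 c3@6 c4@12, authorship .1.2.3.....4
After op 4 (move_right): buffer="wsqshsqoktus" (len 12), cursors c1@3 c2@5 c3@7 c4@12, authorship .1.2.3.....4
Authorship (.=original, N=cursor N): . 1 . 2 . 3 . . . . . 4
Index 5: author = 3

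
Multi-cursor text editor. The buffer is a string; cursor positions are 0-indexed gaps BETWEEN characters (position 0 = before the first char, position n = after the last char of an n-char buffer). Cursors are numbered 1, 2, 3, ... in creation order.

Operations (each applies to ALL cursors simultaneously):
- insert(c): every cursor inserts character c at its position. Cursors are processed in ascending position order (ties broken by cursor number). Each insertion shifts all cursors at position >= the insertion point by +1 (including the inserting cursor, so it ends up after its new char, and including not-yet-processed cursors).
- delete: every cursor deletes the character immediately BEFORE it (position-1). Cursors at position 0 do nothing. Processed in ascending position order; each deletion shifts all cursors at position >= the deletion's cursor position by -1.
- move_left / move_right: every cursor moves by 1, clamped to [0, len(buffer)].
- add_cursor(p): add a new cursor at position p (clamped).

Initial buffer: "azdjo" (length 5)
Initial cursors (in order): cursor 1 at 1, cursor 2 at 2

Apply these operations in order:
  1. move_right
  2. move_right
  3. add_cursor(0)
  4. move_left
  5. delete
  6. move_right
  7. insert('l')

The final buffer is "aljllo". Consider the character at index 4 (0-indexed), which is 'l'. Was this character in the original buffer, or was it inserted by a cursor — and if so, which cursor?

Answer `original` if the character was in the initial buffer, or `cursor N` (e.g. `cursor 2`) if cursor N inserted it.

After op 1 (move_right): buffer="azdjo" (len 5), cursors c1@2 c2@3, authorship .....
After op 2 (move_right): buffer="azdjo" (len 5), cursors c1@3 c2@4, authorship .....
After op 3 (add_cursor(0)): buffer="azdjo" (len 5), cursors c3@0 c1@3 c2@4, authorship .....
After op 4 (move_left): buffer="azdjo" (len 5), cursors c3@0 c1@2 c2@3, authorship .....
After op 5 (delete): buffer="ajo" (len 3), cursors c3@0 c1@1 c2@1, authorship ...
After op 6 (move_right): buffer="ajo" (len 3), cursors c3@1 c1@2 c2@2, authorship ...
After op 7 (insert('l')): buffer="aljllo" (len 6), cursors c3@2 c1@5 c2@5, authorship .3.12.
Authorship (.=original, N=cursor N): . 3 . 1 2 .
Index 4: author = 2

Answer: cursor 2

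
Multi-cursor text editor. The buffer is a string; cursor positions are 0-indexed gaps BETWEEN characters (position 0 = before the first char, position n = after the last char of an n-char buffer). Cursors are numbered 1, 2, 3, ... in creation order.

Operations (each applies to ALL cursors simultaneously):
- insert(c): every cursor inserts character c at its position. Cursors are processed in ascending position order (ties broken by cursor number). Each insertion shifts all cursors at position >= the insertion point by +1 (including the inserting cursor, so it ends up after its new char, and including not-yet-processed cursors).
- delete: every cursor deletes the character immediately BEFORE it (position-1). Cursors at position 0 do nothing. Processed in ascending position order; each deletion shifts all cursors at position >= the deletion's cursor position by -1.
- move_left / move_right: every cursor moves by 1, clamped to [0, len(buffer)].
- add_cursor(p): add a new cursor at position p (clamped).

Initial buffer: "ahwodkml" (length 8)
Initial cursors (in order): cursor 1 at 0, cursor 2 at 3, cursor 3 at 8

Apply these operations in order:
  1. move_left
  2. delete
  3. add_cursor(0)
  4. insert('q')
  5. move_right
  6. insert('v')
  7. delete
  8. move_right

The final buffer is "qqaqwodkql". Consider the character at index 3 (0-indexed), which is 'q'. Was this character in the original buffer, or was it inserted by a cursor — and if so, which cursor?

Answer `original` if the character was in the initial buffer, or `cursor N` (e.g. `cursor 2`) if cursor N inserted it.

Answer: cursor 2

Derivation:
After op 1 (move_left): buffer="ahwodkml" (len 8), cursors c1@0 c2@2 c3@7, authorship ........
After op 2 (delete): buffer="awodkl" (len 6), cursors c1@0 c2@1 c3@5, authorship ......
After op 3 (add_cursor(0)): buffer="awodkl" (len 6), cursors c1@0 c4@0 c2@1 c3@5, authorship ......
After op 4 (insert('q')): buffer="qqaqwodkql" (len 10), cursors c1@2 c4@2 c2@4 c3@9, authorship 14.2....3.
After op 5 (move_right): buffer="qqaqwodkql" (len 10), cursors c1@3 c4@3 c2@5 c3@10, authorship 14.2....3.
After op 6 (insert('v')): buffer="qqavvqwvodkqlv" (len 14), cursors c1@5 c4@5 c2@8 c3@14, authorship 14.142.2...3.3
After op 7 (delete): buffer="qqaqwodkql" (len 10), cursors c1@3 c4@3 c2@5 c3@10, authorship 14.2....3.
After op 8 (move_right): buffer="qqaqwodkql" (len 10), cursors c1@4 c4@4 c2@6 c3@10, authorship 14.2....3.
Authorship (.=original, N=cursor N): 1 4 . 2 . . . . 3 .
Index 3: author = 2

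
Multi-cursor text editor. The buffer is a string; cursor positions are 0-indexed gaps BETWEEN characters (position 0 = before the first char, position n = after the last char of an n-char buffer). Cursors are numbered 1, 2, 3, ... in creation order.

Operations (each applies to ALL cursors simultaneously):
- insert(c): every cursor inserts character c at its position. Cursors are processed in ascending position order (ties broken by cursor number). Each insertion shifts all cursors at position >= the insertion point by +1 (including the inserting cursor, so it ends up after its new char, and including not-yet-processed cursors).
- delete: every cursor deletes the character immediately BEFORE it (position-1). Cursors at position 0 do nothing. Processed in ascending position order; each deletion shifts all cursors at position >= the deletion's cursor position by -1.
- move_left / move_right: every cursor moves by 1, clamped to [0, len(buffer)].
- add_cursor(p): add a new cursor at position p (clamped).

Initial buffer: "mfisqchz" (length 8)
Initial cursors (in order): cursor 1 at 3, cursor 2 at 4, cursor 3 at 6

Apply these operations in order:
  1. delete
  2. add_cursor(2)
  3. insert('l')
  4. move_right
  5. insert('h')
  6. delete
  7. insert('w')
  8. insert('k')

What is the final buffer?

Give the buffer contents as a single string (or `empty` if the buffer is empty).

Answer: mflllqwwwkkklhwkz

Derivation:
After op 1 (delete): buffer="mfqhz" (len 5), cursors c1@2 c2@2 c3@3, authorship .....
After op 2 (add_cursor(2)): buffer="mfqhz" (len 5), cursors c1@2 c2@2 c4@2 c3@3, authorship .....
After op 3 (insert('l')): buffer="mflllqlhz" (len 9), cursors c1@5 c2@5 c4@5 c3@7, authorship ..124.3..
After op 4 (move_right): buffer="mflllqlhz" (len 9), cursors c1@6 c2@6 c4@6 c3@8, authorship ..124.3..
After op 5 (insert('h')): buffer="mflllqhhhlhhz" (len 13), cursors c1@9 c2@9 c4@9 c3@12, authorship ..124.1243.3.
After op 6 (delete): buffer="mflllqlhz" (len 9), cursors c1@6 c2@6 c4@6 c3@8, authorship ..124.3..
After op 7 (insert('w')): buffer="mflllqwwwlhwz" (len 13), cursors c1@9 c2@9 c4@9 c3@12, authorship ..124.1243.3.
After op 8 (insert('k')): buffer="mflllqwwwkkklhwkz" (len 17), cursors c1@12 c2@12 c4@12 c3@16, authorship ..124.1241243.33.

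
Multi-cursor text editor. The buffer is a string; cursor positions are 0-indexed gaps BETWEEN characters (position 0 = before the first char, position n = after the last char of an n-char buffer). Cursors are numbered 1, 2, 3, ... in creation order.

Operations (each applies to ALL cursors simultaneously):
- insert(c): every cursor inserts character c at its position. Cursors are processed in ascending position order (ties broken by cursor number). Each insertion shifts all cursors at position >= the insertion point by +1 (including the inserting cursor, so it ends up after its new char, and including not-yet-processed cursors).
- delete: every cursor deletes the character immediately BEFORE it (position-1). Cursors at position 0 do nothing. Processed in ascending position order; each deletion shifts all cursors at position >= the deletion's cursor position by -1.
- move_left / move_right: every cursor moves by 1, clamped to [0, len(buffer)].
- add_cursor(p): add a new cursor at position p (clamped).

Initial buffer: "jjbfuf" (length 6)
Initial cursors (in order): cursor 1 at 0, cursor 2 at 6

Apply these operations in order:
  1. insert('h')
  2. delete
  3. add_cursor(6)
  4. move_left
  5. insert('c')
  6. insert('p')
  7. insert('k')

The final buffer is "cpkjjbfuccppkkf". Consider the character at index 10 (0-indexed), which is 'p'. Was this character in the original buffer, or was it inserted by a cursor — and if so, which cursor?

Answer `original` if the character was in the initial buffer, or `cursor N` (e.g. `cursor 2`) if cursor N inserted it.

After op 1 (insert('h')): buffer="hjjbfufh" (len 8), cursors c1@1 c2@8, authorship 1......2
After op 2 (delete): buffer="jjbfuf" (len 6), cursors c1@0 c2@6, authorship ......
After op 3 (add_cursor(6)): buffer="jjbfuf" (len 6), cursors c1@0 c2@6 c3@6, authorship ......
After op 4 (move_left): buffer="jjbfuf" (len 6), cursors c1@0 c2@5 c3@5, authorship ......
After op 5 (insert('c')): buffer="cjjbfuccf" (len 9), cursors c1@1 c2@8 c3@8, authorship 1.....23.
After op 6 (insert('p')): buffer="cpjjbfuccppf" (len 12), cursors c1@2 c2@11 c3@11, authorship 11.....2323.
After op 7 (insert('k')): buffer="cpkjjbfuccppkkf" (len 15), cursors c1@3 c2@14 c3@14, authorship 111.....232323.
Authorship (.=original, N=cursor N): 1 1 1 . . . . . 2 3 2 3 2 3 .
Index 10: author = 2

Answer: cursor 2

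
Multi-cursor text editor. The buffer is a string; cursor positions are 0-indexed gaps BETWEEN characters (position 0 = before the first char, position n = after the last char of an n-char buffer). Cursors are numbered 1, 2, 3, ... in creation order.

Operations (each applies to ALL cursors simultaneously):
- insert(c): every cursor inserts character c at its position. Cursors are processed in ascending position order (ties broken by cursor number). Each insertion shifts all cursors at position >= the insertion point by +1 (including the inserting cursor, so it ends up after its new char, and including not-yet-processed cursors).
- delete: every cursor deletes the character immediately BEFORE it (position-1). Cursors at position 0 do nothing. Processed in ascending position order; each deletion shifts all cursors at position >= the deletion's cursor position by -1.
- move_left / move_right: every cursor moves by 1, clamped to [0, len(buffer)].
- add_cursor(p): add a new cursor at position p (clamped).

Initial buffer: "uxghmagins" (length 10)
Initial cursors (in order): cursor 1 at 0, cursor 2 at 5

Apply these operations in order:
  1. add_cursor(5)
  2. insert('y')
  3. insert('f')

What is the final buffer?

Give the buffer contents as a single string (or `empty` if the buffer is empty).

Answer: yfuxghmyyffagins

Derivation:
After op 1 (add_cursor(5)): buffer="uxghmagins" (len 10), cursors c1@0 c2@5 c3@5, authorship ..........
After op 2 (insert('y')): buffer="yuxghmyyagins" (len 13), cursors c1@1 c2@8 c3@8, authorship 1.....23.....
After op 3 (insert('f')): buffer="yfuxghmyyffagins" (len 16), cursors c1@2 c2@11 c3@11, authorship 11.....2323.....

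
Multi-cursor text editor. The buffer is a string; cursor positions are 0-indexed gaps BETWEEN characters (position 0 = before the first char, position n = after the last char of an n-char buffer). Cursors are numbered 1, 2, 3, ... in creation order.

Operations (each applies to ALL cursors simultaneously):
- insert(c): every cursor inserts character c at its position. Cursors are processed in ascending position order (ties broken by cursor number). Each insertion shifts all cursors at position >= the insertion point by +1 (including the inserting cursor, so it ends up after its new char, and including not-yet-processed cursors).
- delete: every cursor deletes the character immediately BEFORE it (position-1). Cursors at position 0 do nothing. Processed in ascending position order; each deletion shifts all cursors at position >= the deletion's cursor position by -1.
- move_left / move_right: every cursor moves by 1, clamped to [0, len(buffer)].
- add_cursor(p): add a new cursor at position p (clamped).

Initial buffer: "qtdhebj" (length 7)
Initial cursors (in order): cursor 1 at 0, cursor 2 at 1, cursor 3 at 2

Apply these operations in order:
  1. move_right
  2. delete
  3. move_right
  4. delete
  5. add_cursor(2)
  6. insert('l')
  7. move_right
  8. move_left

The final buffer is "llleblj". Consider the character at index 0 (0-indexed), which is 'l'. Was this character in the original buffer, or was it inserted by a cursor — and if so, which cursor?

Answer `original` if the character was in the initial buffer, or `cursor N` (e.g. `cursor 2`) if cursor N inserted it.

After op 1 (move_right): buffer="qtdhebj" (len 7), cursors c1@1 c2@2 c3@3, authorship .......
After op 2 (delete): buffer="hebj" (len 4), cursors c1@0 c2@0 c3@0, authorship ....
After op 3 (move_right): buffer="hebj" (len 4), cursors c1@1 c2@1 c3@1, authorship ....
After op 4 (delete): buffer="ebj" (len 3), cursors c1@0 c2@0 c3@0, authorship ...
After op 5 (add_cursor(2)): buffer="ebj" (len 3), cursors c1@0 c2@0 c3@0 c4@2, authorship ...
After op 6 (insert('l')): buffer="llleblj" (len 7), cursors c1@3 c2@3 c3@3 c4@6, authorship 123..4.
After op 7 (move_right): buffer="llleblj" (len 7), cursors c1@4 c2@4 c3@4 c4@7, authorship 123..4.
After op 8 (move_left): buffer="llleblj" (len 7), cursors c1@3 c2@3 c3@3 c4@6, authorship 123..4.
Authorship (.=original, N=cursor N): 1 2 3 . . 4 .
Index 0: author = 1

Answer: cursor 1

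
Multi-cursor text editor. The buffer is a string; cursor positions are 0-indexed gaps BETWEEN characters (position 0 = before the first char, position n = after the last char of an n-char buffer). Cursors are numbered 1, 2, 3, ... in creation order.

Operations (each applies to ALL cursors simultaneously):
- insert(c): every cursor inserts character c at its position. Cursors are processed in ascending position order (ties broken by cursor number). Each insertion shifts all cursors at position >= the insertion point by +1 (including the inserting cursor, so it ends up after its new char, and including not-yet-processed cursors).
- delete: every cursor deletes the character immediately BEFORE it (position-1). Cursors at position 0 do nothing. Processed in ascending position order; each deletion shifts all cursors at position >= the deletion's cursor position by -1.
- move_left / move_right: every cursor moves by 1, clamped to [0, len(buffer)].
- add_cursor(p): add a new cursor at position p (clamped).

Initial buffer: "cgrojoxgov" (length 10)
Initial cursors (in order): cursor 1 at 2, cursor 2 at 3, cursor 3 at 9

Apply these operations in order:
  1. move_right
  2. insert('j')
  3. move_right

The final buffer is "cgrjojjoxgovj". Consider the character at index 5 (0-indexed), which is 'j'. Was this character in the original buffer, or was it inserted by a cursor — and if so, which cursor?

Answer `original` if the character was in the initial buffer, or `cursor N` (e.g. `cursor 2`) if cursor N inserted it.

After op 1 (move_right): buffer="cgrojoxgov" (len 10), cursors c1@3 c2@4 c3@10, authorship ..........
After op 2 (insert('j')): buffer="cgrjojjoxgovj" (len 13), cursors c1@4 c2@6 c3@13, authorship ...1.2......3
After op 3 (move_right): buffer="cgrjojjoxgovj" (len 13), cursors c1@5 c2@7 c3@13, authorship ...1.2......3
Authorship (.=original, N=cursor N): . . . 1 . 2 . . . . . . 3
Index 5: author = 2

Answer: cursor 2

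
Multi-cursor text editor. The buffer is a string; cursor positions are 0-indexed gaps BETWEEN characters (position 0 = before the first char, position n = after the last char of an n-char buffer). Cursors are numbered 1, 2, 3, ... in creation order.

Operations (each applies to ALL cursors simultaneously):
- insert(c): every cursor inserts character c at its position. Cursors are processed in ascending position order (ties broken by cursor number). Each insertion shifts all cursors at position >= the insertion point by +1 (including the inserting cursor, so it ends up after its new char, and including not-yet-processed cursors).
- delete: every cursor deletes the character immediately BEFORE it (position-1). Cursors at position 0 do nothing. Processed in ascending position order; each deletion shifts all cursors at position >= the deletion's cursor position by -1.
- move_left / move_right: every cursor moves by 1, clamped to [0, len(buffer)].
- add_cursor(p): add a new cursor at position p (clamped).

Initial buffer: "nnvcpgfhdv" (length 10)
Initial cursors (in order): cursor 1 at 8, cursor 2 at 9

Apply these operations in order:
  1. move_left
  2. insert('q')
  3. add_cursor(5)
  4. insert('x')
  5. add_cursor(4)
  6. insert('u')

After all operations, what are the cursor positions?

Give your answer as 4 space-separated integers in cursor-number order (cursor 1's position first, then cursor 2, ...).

After op 1 (move_left): buffer="nnvcpgfhdv" (len 10), cursors c1@7 c2@8, authorship ..........
After op 2 (insert('q')): buffer="nnvcpgfqhqdv" (len 12), cursors c1@8 c2@10, authorship .......1.2..
After op 3 (add_cursor(5)): buffer="nnvcpgfqhqdv" (len 12), cursors c3@5 c1@8 c2@10, authorship .......1.2..
After op 4 (insert('x')): buffer="nnvcpxgfqxhqxdv" (len 15), cursors c3@6 c1@10 c2@13, authorship .....3..11.22..
After op 5 (add_cursor(4)): buffer="nnvcpxgfqxhqxdv" (len 15), cursors c4@4 c3@6 c1@10 c2@13, authorship .....3..11.22..
After op 6 (insert('u')): buffer="nnvcupxugfqxuhqxudv" (len 19), cursors c4@5 c3@8 c1@13 c2@17, authorship ....4.33..111.222..

Answer: 13 17 8 5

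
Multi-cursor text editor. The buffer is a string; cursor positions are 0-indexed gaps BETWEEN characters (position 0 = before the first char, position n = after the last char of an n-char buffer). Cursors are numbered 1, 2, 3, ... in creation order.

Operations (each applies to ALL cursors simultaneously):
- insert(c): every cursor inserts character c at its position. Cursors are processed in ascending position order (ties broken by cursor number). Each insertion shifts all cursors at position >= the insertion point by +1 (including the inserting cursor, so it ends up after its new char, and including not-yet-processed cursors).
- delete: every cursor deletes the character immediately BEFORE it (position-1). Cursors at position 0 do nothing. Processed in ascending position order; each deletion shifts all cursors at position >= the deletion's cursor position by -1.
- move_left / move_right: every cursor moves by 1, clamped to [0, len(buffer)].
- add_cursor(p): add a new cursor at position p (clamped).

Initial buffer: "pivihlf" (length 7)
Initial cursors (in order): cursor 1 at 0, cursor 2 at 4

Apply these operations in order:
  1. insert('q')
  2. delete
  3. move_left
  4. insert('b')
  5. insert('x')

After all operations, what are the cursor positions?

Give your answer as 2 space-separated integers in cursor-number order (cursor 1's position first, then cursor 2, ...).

After op 1 (insert('q')): buffer="qpiviqhlf" (len 9), cursors c1@1 c2@6, authorship 1....2...
After op 2 (delete): buffer="pivihlf" (len 7), cursors c1@0 c2@4, authorship .......
After op 3 (move_left): buffer="pivihlf" (len 7), cursors c1@0 c2@3, authorship .......
After op 4 (insert('b')): buffer="bpivbihlf" (len 9), cursors c1@1 c2@5, authorship 1...2....
After op 5 (insert('x')): buffer="bxpivbxihlf" (len 11), cursors c1@2 c2@7, authorship 11...22....

Answer: 2 7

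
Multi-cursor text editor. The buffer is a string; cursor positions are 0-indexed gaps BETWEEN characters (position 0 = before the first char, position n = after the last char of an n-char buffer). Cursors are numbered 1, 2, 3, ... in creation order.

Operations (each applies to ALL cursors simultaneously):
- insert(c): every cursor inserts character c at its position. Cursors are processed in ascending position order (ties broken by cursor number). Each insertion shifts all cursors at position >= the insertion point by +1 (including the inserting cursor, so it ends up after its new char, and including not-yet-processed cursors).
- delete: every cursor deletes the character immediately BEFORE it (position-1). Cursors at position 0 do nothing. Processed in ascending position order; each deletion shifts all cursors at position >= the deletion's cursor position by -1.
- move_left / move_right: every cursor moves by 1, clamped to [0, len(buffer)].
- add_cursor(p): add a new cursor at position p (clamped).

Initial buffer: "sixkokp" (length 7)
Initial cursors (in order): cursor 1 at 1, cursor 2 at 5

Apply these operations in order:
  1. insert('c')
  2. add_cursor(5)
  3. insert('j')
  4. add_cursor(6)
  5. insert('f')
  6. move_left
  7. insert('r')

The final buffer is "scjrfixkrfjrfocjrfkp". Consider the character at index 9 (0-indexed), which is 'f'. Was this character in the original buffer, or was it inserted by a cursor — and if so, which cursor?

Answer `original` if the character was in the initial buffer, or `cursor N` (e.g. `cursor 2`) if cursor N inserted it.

Answer: cursor 4

Derivation:
After op 1 (insert('c')): buffer="scixkockp" (len 9), cursors c1@2 c2@7, authorship .1....2..
After op 2 (add_cursor(5)): buffer="scixkockp" (len 9), cursors c1@2 c3@5 c2@7, authorship .1....2..
After op 3 (insert('j')): buffer="scjixkjocjkp" (len 12), cursors c1@3 c3@7 c2@10, authorship .11...3.22..
After op 4 (add_cursor(6)): buffer="scjixkjocjkp" (len 12), cursors c1@3 c4@6 c3@7 c2@10, authorship .11...3.22..
After op 5 (insert('f')): buffer="scjfixkfjfocjfkp" (len 16), cursors c1@4 c4@8 c3@10 c2@14, authorship .111...433.222..
After op 6 (move_left): buffer="scjfixkfjfocjfkp" (len 16), cursors c1@3 c4@7 c3@9 c2@13, authorship .111...433.222..
After op 7 (insert('r')): buffer="scjrfixkrfjrfocjrfkp" (len 20), cursors c1@4 c4@9 c3@12 c2@17, authorship .1111...44333.2222..
Authorship (.=original, N=cursor N): . 1 1 1 1 . . . 4 4 3 3 3 . 2 2 2 2 . .
Index 9: author = 4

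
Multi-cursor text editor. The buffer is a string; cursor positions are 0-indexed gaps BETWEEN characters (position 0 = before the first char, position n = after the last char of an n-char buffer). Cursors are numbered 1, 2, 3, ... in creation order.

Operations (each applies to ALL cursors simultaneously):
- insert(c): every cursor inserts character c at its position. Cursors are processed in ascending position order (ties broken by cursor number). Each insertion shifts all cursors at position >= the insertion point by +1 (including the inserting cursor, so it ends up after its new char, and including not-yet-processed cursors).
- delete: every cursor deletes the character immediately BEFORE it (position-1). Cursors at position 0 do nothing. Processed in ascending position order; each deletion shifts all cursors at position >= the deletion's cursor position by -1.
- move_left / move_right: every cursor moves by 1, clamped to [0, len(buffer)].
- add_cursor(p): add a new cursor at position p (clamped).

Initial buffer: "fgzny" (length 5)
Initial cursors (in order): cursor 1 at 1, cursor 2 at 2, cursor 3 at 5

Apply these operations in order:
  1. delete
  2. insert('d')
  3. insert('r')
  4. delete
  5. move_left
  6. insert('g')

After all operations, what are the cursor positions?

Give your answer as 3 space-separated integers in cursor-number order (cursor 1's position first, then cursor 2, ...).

After op 1 (delete): buffer="zn" (len 2), cursors c1@0 c2@0 c3@2, authorship ..
After op 2 (insert('d')): buffer="ddznd" (len 5), cursors c1@2 c2@2 c3@5, authorship 12..3
After op 3 (insert('r')): buffer="ddrrzndr" (len 8), cursors c1@4 c2@4 c3@8, authorship 1212..33
After op 4 (delete): buffer="ddznd" (len 5), cursors c1@2 c2@2 c3@5, authorship 12..3
After op 5 (move_left): buffer="ddznd" (len 5), cursors c1@1 c2@1 c3@4, authorship 12..3
After op 6 (insert('g')): buffer="dggdzngd" (len 8), cursors c1@3 c2@3 c3@7, authorship 1122..33

Answer: 3 3 7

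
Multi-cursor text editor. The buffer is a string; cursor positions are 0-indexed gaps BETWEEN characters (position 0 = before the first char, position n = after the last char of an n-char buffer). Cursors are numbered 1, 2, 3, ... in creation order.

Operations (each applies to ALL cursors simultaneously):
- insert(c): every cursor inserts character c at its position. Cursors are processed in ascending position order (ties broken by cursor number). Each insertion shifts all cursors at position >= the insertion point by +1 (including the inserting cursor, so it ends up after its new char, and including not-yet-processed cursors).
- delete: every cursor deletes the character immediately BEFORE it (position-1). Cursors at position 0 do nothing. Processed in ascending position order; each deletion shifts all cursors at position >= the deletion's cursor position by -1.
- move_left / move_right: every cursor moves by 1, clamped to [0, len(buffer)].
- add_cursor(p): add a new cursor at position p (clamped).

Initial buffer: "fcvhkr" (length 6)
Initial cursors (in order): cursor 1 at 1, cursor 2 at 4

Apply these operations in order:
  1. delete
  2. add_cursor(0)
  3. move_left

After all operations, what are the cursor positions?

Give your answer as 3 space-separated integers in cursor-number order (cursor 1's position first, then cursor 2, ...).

Answer: 0 1 0

Derivation:
After op 1 (delete): buffer="cvkr" (len 4), cursors c1@0 c2@2, authorship ....
After op 2 (add_cursor(0)): buffer="cvkr" (len 4), cursors c1@0 c3@0 c2@2, authorship ....
After op 3 (move_left): buffer="cvkr" (len 4), cursors c1@0 c3@0 c2@1, authorship ....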